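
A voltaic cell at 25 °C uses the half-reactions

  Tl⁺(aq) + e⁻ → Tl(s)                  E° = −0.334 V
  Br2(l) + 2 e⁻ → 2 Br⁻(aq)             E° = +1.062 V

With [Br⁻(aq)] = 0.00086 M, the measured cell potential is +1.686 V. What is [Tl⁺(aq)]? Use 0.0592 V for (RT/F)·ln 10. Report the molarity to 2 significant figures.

With Br₂/Br⁻ at the cathode and Tl⁺/Tl at the anode, E°cell = +1.062 − (−0.334) = +1.396 V (n = 2).
Rearranging E = E° − (0.0592/n)·log Q gives log Q = 2(+1.396 − (+1.686))/0.0592 = −9.797.
The balanced reaction is Br2(l) + 2 Tl(s) → 2 Br⁻(aq) + 2 Tl⁺(aq), so Q = [Br⁻(aq)]^2·[Tl⁺(aq)]^2.
Solving for the unknown gives log [Tl⁺(aq)] = −1.833, so [Tl⁺(aq)] ≈ 0.015 M.

0.015 M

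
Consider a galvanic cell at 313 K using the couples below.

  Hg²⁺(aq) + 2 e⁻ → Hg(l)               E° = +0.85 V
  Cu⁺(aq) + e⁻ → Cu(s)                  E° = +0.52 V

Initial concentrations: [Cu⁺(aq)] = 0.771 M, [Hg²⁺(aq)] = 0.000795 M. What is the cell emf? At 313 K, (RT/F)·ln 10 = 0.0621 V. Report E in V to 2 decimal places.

+0.24 V

The Hg²⁺/Hg couple has the more positive E°, so it is the cathode; Cu⁺/Cu is the anode.
E°cell = E°cat − E°an = +0.85 − (+0.52) = +0.33 V; n = 2.
Balancing gives Hg²⁺(aq) + 2 Cu(s) → Hg(l) + 2 Cu⁺(aq); hence Q = [Cu⁺(aq)]^2 / [Hg²⁺(aq)] = 748 (log Q = 2.874).
By the Nernst equation, E = +0.33 − (0.0621/2)·(2.874) = +0.24 V.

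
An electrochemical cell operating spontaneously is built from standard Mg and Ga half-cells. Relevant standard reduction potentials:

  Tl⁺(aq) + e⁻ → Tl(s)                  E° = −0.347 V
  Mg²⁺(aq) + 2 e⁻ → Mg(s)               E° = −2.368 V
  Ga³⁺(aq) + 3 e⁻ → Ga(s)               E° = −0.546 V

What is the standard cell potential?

+1.822 V

The Ga³⁺/Ga couple has the higher E°, so Ga ion is reduced (cathode) and Mg is oxidized (anode).
E°cell = E°(cathode) − E°(anode) = −0.546 − (−2.368) = +1.822 V.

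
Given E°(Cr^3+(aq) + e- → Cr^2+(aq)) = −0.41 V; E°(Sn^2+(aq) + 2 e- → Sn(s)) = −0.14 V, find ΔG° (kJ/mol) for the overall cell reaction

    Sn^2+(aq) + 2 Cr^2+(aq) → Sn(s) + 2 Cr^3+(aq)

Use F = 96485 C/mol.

−52.1 kJ/mol

In the reaction as written Sn^2+(aq) is reduced, so the Sn²⁺/Sn couple is the cathode and Cr³⁺/Cr²⁺ is the anode.
E°cell = −0.14 − (−0.41) = +0.27 V; balancing electrons gives n = 2.
ΔG° = −nFE°cell = −(2)(96485)(+0.27) J/mol = −52.1 kJ/mol.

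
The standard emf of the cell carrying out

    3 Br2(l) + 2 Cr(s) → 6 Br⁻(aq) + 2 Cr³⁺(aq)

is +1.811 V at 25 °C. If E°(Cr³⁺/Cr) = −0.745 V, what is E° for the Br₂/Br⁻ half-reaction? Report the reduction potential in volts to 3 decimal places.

+1.066 V

In the reaction as written the Br₂/Br⁻ couple is reduced (cathode) and Cr³⁺/Cr is oxidized (anode), so E°cell = E°(Br₂/Br⁻) − E°(Cr³⁺/Cr).
E°(Br₂/Br⁻) = E°cell + E°(anode) = +1.811 + (−0.745) = +1.066 V.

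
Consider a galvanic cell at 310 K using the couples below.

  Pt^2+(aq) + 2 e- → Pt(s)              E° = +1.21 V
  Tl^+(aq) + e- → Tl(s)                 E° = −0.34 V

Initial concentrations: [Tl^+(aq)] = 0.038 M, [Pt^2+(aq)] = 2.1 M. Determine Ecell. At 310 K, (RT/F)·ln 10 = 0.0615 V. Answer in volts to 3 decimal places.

The Pt²⁺/Pt couple has the more positive E°, so it is the cathode; Tl⁺/Tl is the anode.
The standard potential is +1.21 − (−0.34) = +1.55 V and the balanced reaction transfers n = 2 electrons.
The balanced reaction is Pt^2+(aq) + 2 Tl(s) → Pt(s) + 2 Tl^+(aq), so Q = [Tl^+(aq)]^2 / [Pt^2+(aq)] = 0.000688 and log Q = −3.163.
Applying E = E° − (RT ln10/nF)·log Q gives +1.55 − (0.0615/2)(−3.163) = +1.647 V.

+1.647 V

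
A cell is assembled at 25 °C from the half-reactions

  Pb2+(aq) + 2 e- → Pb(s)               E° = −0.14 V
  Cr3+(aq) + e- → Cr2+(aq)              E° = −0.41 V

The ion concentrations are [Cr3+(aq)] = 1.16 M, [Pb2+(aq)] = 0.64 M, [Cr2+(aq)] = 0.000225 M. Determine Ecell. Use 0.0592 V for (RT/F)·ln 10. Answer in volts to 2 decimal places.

The Pb²⁺/Pb couple has the more positive E°, so it is the cathode; Cr³⁺/Cr²⁺ is the anode.
E°cell = −0.14 − (−0.41) = +0.27 V, with n = 2 electrons transferred.
For the overall reaction Pb2+(aq) + 2 Cr2+(aq) → Pb(s) + 2 Cr3+(aq), Q = [Cr3+(aq)]^2 / ([Pb2+(aq)]·[Cr2+(aq)]^2) = 4.15×10^7, giving log Q = 7.618.
By the Nernst equation, E = +0.27 − (0.0592/2)·(7.618) = +0.04 V.

+0.04 V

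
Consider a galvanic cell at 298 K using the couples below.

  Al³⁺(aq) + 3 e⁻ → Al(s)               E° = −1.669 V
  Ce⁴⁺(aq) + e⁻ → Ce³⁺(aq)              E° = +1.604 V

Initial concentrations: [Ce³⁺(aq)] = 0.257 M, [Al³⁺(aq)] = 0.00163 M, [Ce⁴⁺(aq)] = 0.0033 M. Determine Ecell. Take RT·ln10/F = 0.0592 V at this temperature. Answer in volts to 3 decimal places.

+3.216 V

Since E°(Ce⁴⁺/Ce³⁺) > E°(Al³⁺/Al), Ce⁴⁺/Ce³⁺ serves as the cathode.
E°cell = E°cat − E°an = +1.604 − (−1.669) = +3.273 V; n = 3.
Balancing gives 3 Ce⁴⁺(aq) + Al(s) → 3 Ce³⁺(aq) + Al³⁺(aq); hence Q = ([Ce³⁺(aq)]^3·[Al³⁺(aq)]) / [Ce⁴⁺(aq)]^3 = 770 (log Q = 2.886).
E = E° − (0.0592/n)·log Q = +3.273 − (0.0592/3)(2.886) = +3.216 V.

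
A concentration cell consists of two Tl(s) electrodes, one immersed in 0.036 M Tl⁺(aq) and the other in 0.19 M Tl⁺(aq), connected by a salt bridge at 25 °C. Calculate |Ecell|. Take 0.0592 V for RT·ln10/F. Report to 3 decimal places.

For a concentration cell E°cell = 0, since both electrodes use the same couple.
The compartment with the higher Tl⁺(aq) concentration (0.19 M) acts as the cathode; ions are reduced there and produced at the dilute (0.036 M) anode.
With n = 1, Ecell = −(0.0592/1)·log([dilute]/[conc]) = −(0.0592/1)·log(0.036/0.19) = +0.043 V.

0.043 V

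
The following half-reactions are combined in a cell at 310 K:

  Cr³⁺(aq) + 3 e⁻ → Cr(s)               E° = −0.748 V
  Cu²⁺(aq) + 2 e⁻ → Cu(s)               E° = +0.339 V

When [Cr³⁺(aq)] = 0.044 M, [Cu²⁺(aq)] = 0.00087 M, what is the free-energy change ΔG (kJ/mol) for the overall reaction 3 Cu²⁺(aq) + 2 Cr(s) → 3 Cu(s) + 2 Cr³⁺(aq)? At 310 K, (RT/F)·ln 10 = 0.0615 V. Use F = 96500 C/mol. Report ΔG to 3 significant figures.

−591 kJ/mol

The standard cell potential is +0.339 − (−0.748) = +1.087 V, with n = 6 electrons in the balanced equation.
Q = [Cr³⁺(aq)]^2 / [Cu²⁺(aq)]^3 = 2.94×10^6, so log Q = 6.468 and E = +1.087 − (0.0615/6)(6.468) = +1.0207 V.
Then ΔG = −nFE = −6 × 96500 × +1.0207 J/mol = −591 kJ/mol.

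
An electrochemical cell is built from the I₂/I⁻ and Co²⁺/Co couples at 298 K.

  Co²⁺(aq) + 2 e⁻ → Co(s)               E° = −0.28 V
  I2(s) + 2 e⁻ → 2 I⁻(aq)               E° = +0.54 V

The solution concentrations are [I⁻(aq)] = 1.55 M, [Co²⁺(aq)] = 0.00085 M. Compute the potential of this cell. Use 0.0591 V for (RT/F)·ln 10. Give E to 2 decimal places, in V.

+0.90 V

I₂/I⁻ is reduced (cathode, E° = +0.54 V) and Co²⁺/Co is oxidized (anode).
E°cell = E°cat − E°an = +0.54 − (−0.28) = +0.82 V; n = 2.
For the overall reaction I2(s) + Co(s) → 2 I⁻(aq) + Co²⁺(aq), Q = [I⁻(aq)]^2·[Co²⁺(aq)] = 0.00204, giving log Q = −2.690.
Applying E = E° − (RT ln10/nF)·log Q gives +0.82 − (0.0591/2)(−2.690) = +0.90 V.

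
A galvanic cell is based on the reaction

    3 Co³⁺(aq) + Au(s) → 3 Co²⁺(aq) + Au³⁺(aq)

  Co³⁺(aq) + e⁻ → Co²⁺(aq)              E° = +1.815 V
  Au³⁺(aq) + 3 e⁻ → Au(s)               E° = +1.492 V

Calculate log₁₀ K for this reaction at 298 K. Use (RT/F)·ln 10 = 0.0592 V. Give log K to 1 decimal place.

The Co³⁺/Co²⁺ couple is reduced (cathode); E°cell = +1.815 − (+1.492) = +0.323 V with n = 3.
At equilibrium E = 0, so log K = nE°cell / 0.0592 = (3)(+0.323) / 0.0592 = 16.4.

log K = 16.4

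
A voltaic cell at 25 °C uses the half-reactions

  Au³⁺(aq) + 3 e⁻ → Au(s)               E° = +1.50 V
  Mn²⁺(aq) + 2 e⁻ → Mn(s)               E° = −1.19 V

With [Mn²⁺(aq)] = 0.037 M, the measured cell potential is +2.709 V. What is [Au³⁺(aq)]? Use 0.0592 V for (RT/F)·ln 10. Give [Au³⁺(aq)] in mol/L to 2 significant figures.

With Au³⁺/Au at the cathode and Mn²⁺/Mn at the anode, E°cell = +1.50 − (−1.19) = +2.69 V (n = 6).
From the Nernst equation, log Q = n(E° − E)/0.0592 = 6·(+2.69 − (+2.709))/0.0592 = −1.926.
For 2 Au³⁺(aq) + 3 Mn(s) → 2 Au(s) + 3 Mn²⁺(aq), the reaction quotient is Q = [Mn²⁺(aq)]^3 / [Au³⁺(aq)]^2.
Isolating [Au³⁺(aq)] in Q = 10^{−1.926} yields log [Au³⁺(aq)] = −1.185, i.e. 0.065 M.

0.065 M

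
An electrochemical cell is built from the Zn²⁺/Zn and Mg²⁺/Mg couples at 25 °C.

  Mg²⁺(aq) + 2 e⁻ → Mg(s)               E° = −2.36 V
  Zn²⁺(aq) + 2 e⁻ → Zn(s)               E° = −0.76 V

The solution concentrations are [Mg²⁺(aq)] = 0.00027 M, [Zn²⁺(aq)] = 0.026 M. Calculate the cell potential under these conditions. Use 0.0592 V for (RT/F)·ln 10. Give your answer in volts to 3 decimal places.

+1.659 V

The Zn²⁺/Zn couple has the more positive E°, so it is the cathode; Mg²⁺/Mg is the anode.
E°cell = E°cat − E°an = −0.76 − (−2.36) = +1.60 V; n = 2.
Balancing gives Zn²⁺(aq) + Mg(s) → Zn(s) + Mg²⁺(aq); hence Q = [Mg²⁺(aq)] / [Zn²⁺(aq)] = 0.0104 (log Q = −1.984).
E = E° − (0.0592/n)·log Q = +1.60 − (0.0592/2)(−1.984) = +1.659 V.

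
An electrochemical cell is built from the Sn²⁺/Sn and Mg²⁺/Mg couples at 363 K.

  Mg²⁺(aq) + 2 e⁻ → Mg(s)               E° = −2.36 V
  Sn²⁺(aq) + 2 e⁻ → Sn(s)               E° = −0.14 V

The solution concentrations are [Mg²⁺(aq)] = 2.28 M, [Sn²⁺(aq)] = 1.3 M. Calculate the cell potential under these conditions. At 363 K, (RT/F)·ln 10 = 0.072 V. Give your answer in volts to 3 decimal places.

+2.211 V

The Sn²⁺/Sn couple has the more positive E°, so it is the cathode; Mg²⁺/Mg is the anode.
E°cell = −0.14 − (−2.36) = +2.22 V, with n = 2 electrons transferred.
For the overall reaction Sn²⁺(aq) + Mg(s) → Sn(s) + Mg²⁺(aq), Q = [Mg²⁺(aq)] / [Sn²⁺(aq)] = 1.75, giving log Q = 0.244.
By the Nernst equation, E = +2.22 − (0.072/2)·(0.244) = +2.211 V.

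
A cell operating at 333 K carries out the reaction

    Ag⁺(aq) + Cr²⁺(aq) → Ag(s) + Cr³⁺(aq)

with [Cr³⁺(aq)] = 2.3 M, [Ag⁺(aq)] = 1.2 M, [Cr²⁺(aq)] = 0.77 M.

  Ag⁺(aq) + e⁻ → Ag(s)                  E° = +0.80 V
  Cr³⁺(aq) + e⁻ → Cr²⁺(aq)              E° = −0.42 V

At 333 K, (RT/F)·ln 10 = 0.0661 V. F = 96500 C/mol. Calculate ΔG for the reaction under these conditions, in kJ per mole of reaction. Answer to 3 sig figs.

−115 kJ/mol

With Ag⁺/Ag reduced at the cathode, E°cell = +0.80 − (−0.42) = +1.22 V and n = 1.
Q = [Cr³⁺(aq)] / ([Ag⁺(aq)]·[Cr²⁺(aq)]) = 2.49, so log Q = 0.396 and E = +1.22 − (0.0661/1)(0.396) = +1.1938 V.
Then ΔG = −nFE = −1 × 96500 × +1.1938 J/mol = −115 kJ/mol.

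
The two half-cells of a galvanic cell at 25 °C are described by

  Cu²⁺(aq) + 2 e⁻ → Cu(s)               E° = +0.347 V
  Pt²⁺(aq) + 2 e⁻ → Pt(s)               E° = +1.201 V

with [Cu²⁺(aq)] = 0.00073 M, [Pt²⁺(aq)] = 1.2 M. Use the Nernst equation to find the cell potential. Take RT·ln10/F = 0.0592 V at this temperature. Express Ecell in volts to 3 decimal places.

The Pt²⁺/Pt couple has the more positive E°, so it is the cathode; Cu²⁺/Cu is the anode.
E°cell = E°cat − E°an = +1.201 − (+0.347) = +0.854 V; n = 2.
The balanced reaction is Pt²⁺(aq) + Cu(s) → Pt(s) + Cu²⁺(aq), so Q = [Cu²⁺(aq)] / [Pt²⁺(aq)] = 0.000608 and log Q = −3.216.
By the Nernst equation, E = +0.854 − (0.0592/2)·(−3.216) = +0.949 V.

+0.949 V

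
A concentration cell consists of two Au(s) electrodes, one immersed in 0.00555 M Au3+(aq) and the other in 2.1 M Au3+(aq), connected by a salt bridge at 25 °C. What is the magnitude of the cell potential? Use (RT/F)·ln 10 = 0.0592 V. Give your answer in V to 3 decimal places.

For a concentration cell E°cell = 0, since both electrodes use the same couple.
The compartment with the higher Au3+(aq) concentration (2.1 M) acts as the cathode; ions are reduced there and produced at the dilute (0.00555 M) anode.
With n = 3, Ecell = −(0.0592/3)·log([dilute]/[conc]) = −(0.0592/3)·log(0.00555/2.1) = +0.051 V.

0.051 V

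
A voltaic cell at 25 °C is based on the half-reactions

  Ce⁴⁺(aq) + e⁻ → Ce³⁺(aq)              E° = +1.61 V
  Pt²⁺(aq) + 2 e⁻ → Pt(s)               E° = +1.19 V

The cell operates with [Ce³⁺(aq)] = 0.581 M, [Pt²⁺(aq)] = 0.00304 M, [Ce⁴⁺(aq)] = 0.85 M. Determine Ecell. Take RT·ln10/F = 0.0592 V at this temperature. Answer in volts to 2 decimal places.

+0.50 V

The Ce⁴⁺/Ce³⁺ couple has the more positive E°, so it is the cathode; Pt²⁺/Pt is the anode.
E°cell = E°cat − E°an = +1.61 − (+1.19) = +0.42 V; n = 2.
Balancing gives 2 Ce⁴⁺(aq) + Pt(s) → 2 Ce³⁺(aq) + Pt²⁺(aq); hence Q = ([Ce³⁺(aq)]^2·[Pt²⁺(aq)]) / [Ce⁴⁺(aq)]^2 = 0.00142 (log Q = −2.848).
E = E° − (0.0592/n)·log Q = +0.42 − (0.0592/2)(−2.848) = +0.50 V.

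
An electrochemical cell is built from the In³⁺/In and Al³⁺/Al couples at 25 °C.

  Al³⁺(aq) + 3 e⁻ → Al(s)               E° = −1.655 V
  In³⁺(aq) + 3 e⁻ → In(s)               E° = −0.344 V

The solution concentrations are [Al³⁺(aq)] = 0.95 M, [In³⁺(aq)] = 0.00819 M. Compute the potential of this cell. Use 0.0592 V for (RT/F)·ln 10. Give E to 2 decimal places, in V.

The In³⁺/In couple has the more positive E°, so it is the cathode; Al³⁺/Al is the anode.
The standard potential is −0.344 − (−1.655) = +1.311 V and the balanced reaction transfers n = 3 electrons.
Balancing gives In³⁺(aq) + Al(s) → In(s) + Al³⁺(aq); hence Q = [Al³⁺(aq)] / [In³⁺(aq)] = 116 (log Q = 2.064).
Applying E = E° − (RT ln10/nF)·log Q gives +1.311 − (0.0592/3)(2.064) = +1.27 V.

+1.27 V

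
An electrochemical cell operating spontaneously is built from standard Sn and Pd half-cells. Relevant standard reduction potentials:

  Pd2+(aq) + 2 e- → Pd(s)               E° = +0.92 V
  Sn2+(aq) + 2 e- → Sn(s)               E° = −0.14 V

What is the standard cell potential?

+1.06 V

The Pd²⁺/Pd couple has the higher E°, so Pd ion is reduced (cathode) and Sn is oxidized (anode).
E°cell = E°(cathode) − E°(anode) = +0.92 − (−0.14) = +1.06 V.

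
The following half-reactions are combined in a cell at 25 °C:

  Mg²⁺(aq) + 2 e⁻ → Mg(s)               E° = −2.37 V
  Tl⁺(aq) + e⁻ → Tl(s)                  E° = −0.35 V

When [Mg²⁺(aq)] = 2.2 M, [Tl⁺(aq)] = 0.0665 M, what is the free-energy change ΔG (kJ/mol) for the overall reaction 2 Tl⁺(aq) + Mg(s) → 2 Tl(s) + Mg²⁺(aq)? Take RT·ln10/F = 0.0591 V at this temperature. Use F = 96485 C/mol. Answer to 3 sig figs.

−374 kJ/mol

E°cell = −0.35 − (−2.37) = +2.02 V; the balanced reaction transfers n = 2 electrons.
Here Q = [Mg²⁺(aq)] / [Tl⁺(aq)]^2 = 497 (log Q = 2.697), giving E = +2.02 − (0.0591/2)·(2.697) = +1.9403 V.
ΔG = −nFE = −(2)(96485)(+1.9403) J/mol = −374 kJ/mol.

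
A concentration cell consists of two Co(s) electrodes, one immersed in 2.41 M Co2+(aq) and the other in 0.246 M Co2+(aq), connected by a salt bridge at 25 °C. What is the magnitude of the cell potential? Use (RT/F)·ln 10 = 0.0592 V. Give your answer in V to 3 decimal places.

For a concentration cell E°cell = 0, since both electrodes use the same couple.
The compartment with the higher Co2+(aq) concentration (2.41 M) acts as the cathode; ions are reduced there and produced at the dilute (0.246 M) anode.
With n = 2, Ecell = −(0.0592/2)·log([dilute]/[conc]) = −(0.0592/2)·log(0.246/2.41) = +0.029 V.

0.029 V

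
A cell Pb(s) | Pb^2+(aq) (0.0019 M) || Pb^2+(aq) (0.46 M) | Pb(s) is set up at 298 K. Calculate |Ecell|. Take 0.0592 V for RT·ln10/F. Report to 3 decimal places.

0.071 V

For a concentration cell E°cell = 0, since both electrodes use the same couple.
The compartment with the higher Pb^2+(aq) concentration (0.46 M) acts as the cathode; ions are reduced there and produced at the dilute (0.0019 M) anode.
With n = 2, Ecell = −(0.0592/2)·log([dilute]/[conc]) = −(0.0592/2)·log(0.0019/0.46) = +0.071 V.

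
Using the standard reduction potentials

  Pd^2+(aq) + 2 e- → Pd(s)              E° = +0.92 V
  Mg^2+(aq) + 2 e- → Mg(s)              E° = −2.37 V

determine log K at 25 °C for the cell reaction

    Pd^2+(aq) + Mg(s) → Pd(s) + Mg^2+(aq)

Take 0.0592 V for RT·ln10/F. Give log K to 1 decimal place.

log K = 111.1

The Pd²⁺/Pd couple is reduced (cathode); E°cell = +0.92 − (−2.37) = +3.29 V with n = 2.
At equilibrium E = 0, so log K = nE°cell / 0.0592 = (2)(+3.29) / 0.0592 = 111.1.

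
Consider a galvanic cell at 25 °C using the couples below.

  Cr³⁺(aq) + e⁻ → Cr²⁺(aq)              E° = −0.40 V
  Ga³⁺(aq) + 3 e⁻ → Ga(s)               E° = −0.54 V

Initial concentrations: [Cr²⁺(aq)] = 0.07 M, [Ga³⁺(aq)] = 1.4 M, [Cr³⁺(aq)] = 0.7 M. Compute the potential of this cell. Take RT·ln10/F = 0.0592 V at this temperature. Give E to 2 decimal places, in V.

Cr³⁺/Cr²⁺ is reduced (cathode, E° = −0.40 V) and Ga³⁺/Ga is oxidized (anode).
E°cell = E°cat − E°an = −0.40 − (−0.54) = +0.14 V; n = 3.
For the overall reaction 3 Cr³⁺(aq) + Ga(s) → 3 Cr²⁺(aq) + Ga³⁺(aq), Q = ([Cr²⁺(aq)]^3·[Ga³⁺(aq)]) / [Cr³⁺(aq)]^3 = 0.0014, giving log Q = −2.854.
E = E° − (0.0592/n)·log Q = +0.14 − (0.0592/3)(−2.854) = +0.20 V.

+0.20 V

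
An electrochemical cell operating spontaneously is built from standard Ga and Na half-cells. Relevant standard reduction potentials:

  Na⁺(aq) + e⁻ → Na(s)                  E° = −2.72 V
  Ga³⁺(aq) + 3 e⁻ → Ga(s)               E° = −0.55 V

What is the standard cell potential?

Of the two couples in this cell, the one with the more positive reduction potential is reduced at the cathode: here that is Ga³⁺/Ga (−0.55 V); Na⁺/Na (−2.72 V) is the anode.
E°cell = E°(cathode) − E°(anode) = −0.55 − (−2.72) = +2.17 V.

+2.17 V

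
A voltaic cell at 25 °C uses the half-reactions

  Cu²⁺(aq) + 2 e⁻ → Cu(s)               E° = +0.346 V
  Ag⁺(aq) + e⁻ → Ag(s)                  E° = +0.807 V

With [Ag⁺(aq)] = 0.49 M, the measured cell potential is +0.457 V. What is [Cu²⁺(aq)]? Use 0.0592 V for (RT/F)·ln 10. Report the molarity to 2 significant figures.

0.33 M

The Ag⁺/Ag couple has the larger reduction potential, so it is the cathode: E°cell = +0.807 − (+0.346) = +0.461 V and n = 2.
From the Nernst equation, log Q = n(E° − E)/0.0592 = 2·(+0.461 − (+0.457))/0.0592 = 0.135.
The balanced reaction is 2 Ag⁺(aq) + Cu(s) → 2 Ag(s) + Cu²⁺(aq), so Q = [Cu²⁺(aq)] / [Ag⁺(aq)]^2.
Substituting the known concentrations and solving, log [Cu²⁺(aq)] = −0.485 and [Cu²⁺(aq)] = 0.33 M.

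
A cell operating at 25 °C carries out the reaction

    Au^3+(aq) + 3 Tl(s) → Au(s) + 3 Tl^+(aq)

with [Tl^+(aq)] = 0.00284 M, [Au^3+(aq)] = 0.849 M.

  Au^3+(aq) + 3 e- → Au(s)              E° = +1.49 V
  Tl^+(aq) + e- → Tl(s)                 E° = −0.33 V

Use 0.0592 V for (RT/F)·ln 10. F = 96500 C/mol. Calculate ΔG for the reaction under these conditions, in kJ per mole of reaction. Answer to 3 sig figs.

−570 kJ/mol

The standard cell potential is +1.49 − (−0.33) = +1.82 V, with n = 3 electrons in the balanced equation.
Q = [Tl^+(aq)]^3 / [Au^3+(aq)] = 2.7×10^−8, so log Q = −7.569 and E = +1.82 − (0.0592/3)(−7.569) = +1.9694 V.
ΔG = −nFE = −(3)(96500)(+1.9694) J/mol = −570 kJ/mol.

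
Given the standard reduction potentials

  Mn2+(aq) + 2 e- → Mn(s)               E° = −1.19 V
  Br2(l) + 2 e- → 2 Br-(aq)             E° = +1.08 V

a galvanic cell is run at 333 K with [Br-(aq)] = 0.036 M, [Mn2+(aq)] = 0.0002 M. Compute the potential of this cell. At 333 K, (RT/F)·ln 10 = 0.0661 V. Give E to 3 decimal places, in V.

The Br₂/Br⁻ couple has the more positive E°, so it is the cathode; Mn²⁺/Mn is the anode.
The standard potential is +1.08 − (−1.19) = +2.27 V and the balanced reaction transfers n = 2 electrons.
Balancing gives Br2(l) + Mn(s) → 2 Br-(aq) + Mn2+(aq); hence Q = [Br-(aq)]^2·[Mn2+(aq)] = 2.59×10^−7 (log Q = −6.586).
By the Nernst equation, E = +2.27 − (0.0661/2)·(−6.586) = +2.488 V.

+2.488 V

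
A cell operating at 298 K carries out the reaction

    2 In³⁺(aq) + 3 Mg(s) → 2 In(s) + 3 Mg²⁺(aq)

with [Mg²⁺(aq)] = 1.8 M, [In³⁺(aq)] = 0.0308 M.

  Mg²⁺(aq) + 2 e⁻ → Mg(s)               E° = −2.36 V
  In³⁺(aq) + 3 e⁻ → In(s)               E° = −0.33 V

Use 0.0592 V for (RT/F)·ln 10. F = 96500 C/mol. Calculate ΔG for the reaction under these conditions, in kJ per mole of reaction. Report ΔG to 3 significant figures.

−1150 kJ/mol

E°cell = −0.33 − (−2.36) = +2.03 V; the balanced reaction transfers n = 6 electrons.
Here Q = [Mg²⁺(aq)]^3 / [In³⁺(aq)]^2 = 6.15×10^3 (log Q = 3.789), giving E = +2.03 − (0.0592/6)·(3.789) = +1.9926 V.
Finally ΔG = −nFE = −(6)(96500 C/mol)(+1.9926 V) = −1150 kJ/mol.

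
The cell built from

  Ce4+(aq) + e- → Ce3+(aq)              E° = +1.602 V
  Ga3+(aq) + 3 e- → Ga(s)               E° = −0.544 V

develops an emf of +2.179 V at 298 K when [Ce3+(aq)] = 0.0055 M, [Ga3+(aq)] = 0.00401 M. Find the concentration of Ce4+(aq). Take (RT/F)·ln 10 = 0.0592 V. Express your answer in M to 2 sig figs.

0.0032 M

Ce⁴⁺/Ce³⁺ is the cathode (higher E°); E°cell = +1.602 − (−0.544) = +2.146 V with n = 3.
Rearranging E = E° − (0.0592/n)·log Q gives log Q = 3(+2.146 − (+2.179))/0.0592 = −1.672.
The balanced reaction is 3 Ce4+(aq) + Ga(s) → 3 Ce3+(aq) + Ga3+(aq), so Q = ([Ce3+(aq)]^3·[Ga3+(aq)]) / [Ce4+(aq)]^3.
Solving for the unknown gives log [Ce4+(aq)] = −2.501, so [Ce4+(aq)] ≈ 0.0032 M.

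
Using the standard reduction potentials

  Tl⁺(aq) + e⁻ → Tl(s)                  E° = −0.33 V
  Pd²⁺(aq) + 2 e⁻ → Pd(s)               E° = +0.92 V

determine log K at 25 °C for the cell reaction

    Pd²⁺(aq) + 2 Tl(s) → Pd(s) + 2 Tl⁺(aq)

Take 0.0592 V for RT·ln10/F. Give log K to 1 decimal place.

The Pd²⁺/Pd couple is reduced (cathode); E°cell = +0.92 − (−0.33) = +1.25 V with n = 2.
At equilibrium E = 0, so log K = nE°cell / 0.0592 = (2)(+1.25) / 0.0592 = 42.2.

log K = 42.2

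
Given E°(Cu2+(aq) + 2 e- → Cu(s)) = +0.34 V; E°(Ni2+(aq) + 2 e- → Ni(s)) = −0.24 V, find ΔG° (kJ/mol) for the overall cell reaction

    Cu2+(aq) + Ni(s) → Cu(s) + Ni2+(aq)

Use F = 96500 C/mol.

In the reaction as written Cu2+(aq) is reduced, so the Cu²⁺/Cu couple is the cathode and Ni²⁺/Ni is the anode.
E°cell = +0.34 − (−0.24) = +0.58 V; balancing electrons gives n = 2.
ΔG° = −nFE°cell = −(2)(96500)(+0.58) J/mol = −112 kJ/mol.

−112 kJ/mol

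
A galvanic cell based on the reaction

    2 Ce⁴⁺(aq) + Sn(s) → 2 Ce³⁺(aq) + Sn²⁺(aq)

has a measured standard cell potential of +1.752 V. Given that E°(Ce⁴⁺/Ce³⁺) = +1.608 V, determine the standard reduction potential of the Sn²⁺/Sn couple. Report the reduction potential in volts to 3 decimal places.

In the reaction as written the Ce⁴⁺/Ce³⁺ couple is reduced (cathode) and Sn²⁺/Sn is oxidized (anode), so E°cell = E°(Ce⁴⁺/Ce³⁺) − E°(Sn²⁺/Sn).
E°(Sn²⁺/Sn) = E°(cathode) − E°cell = +1.608 − (+1.752) = −0.144 V.

−0.144 V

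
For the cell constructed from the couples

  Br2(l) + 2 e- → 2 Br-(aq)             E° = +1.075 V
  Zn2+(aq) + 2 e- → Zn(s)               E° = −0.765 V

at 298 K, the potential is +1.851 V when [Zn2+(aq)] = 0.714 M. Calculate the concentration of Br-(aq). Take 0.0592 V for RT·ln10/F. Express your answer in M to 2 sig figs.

Br₂/Br⁻ is the cathode (higher E°); E°cell = +1.075 − (−0.765) = +1.840 V with n = 2.
Since E = E° − (0.0592/n)·log Q, log Q = n(E° − E)/0.0592 = −0.372.
The balanced reaction is Br2(l) + Zn(s) → 2 Br-(aq) + Zn2+(aq), so Q = [Br-(aq)]^2·[Zn2+(aq)].
Substituting the known concentrations and solving, log [Br-(aq)] = −0.113 and [Br-(aq)] = 0.77 M.

0.77 M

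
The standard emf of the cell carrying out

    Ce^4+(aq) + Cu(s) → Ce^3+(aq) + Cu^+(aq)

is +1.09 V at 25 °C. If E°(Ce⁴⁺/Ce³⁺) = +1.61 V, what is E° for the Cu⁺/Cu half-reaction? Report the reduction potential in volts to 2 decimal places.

In the reaction as written the Ce⁴⁺/Ce³⁺ couple is reduced (cathode) and Cu⁺/Cu is oxidized (anode), so E°cell = E°(Ce⁴⁺/Ce³⁺) − E°(Cu⁺/Cu).
E°(Cu⁺/Cu) = E°(cathode) − E°cell = +1.61 − (+1.09) = +0.52 V.

+0.52 V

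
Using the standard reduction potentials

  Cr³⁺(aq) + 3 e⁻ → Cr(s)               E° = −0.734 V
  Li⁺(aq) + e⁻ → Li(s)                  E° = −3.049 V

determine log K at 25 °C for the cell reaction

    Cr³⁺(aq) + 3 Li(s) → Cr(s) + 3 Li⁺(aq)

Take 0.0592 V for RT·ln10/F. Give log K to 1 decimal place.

The Cr³⁺/Cr couple is reduced (cathode); E°cell = −0.734 − (−3.049) = +2.315 V with n = 3.
At equilibrium E = 0, so log K = nE°cell / 0.0592 = (3)(+2.315) / 0.0592 = 117.3.

log K = 117.3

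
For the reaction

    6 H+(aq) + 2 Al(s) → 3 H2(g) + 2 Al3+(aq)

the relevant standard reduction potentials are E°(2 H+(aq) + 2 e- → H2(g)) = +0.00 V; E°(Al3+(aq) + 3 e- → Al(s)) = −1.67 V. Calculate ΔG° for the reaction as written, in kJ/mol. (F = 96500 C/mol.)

In the reaction as written H+(aq) is reduced, so the 2H⁺/H₂ couple is the cathode and Al³⁺/Al is the anode.
E°cell = +0.00 − (−1.67) = +1.67 V; balancing electrons gives n = 6.
ΔG° = −nFE°cell = −(6)(96500)(+1.67) J/mol = −967 kJ/mol.

−967 kJ/mol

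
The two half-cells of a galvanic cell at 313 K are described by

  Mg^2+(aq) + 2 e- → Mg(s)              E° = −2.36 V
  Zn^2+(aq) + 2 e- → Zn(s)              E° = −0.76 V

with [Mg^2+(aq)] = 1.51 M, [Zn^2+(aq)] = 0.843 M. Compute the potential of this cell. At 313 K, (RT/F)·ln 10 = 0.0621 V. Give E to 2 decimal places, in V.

The Zn²⁺/Zn couple has the more positive E°, so it is the cathode; Mg²⁺/Mg is the anode.
E°cell = −0.76 − (−2.36) = +1.60 V, with n = 2 electrons transferred.
For the overall reaction Zn^2+(aq) + Mg(s) → Zn(s) + Mg^2+(aq), Q = [Mg^2+(aq)] / [Zn^2+(aq)] = 1.79, giving log Q = 0.253.
Applying E = E° − (RT ln10/nF)·log Q gives +1.60 − (0.0621/2)(0.253) = +1.59 V.

+1.59 V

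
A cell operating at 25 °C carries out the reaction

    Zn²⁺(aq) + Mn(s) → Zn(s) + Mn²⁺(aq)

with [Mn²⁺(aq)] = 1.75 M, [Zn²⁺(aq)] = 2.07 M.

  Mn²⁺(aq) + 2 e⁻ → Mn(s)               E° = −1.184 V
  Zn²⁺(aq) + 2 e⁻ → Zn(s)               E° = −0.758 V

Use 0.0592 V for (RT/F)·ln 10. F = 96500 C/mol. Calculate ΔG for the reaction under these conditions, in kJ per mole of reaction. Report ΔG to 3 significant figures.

The standard cell potential is −0.758 − (−1.184) = +0.426 V, with n = 2 electrons in the balanced equation.
Here Q = [Mn²⁺(aq)] / [Zn²⁺(aq)] = 0.845 (log Q = −0.073), giving E = +0.426 − (0.0592/2)·(−0.073) = +0.4282 V.
Then ΔG = −nFE = −2 × 96500 × +0.4282 J/mol = −82.6 kJ/mol.

−82.6 kJ/mol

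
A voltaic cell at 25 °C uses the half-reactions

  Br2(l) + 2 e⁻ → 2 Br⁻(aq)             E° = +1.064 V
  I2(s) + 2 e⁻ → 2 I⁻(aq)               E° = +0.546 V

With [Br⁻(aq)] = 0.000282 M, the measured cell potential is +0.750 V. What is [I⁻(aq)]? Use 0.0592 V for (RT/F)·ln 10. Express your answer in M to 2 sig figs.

The Br₂/Br⁻ couple has the larger reduction potential, so it is the cathode: E°cell = +1.064 − (+0.546) = +0.518 V and n = 2.
Since E = E° − (0.0592/n)·log Q, log Q = n(E° − E)/0.0592 = −7.838.
The balanced reaction is Br2(l) + 2 I⁻(aq) → 2 Br⁻(aq) + I2(s), so Q = [Br⁻(aq)]^2 / [I⁻(aq)]^2.
Solving for the unknown gives log [I⁻(aq)] = 0.369, so [I⁻(aq)] ≈ 2.3 M.

2.3 M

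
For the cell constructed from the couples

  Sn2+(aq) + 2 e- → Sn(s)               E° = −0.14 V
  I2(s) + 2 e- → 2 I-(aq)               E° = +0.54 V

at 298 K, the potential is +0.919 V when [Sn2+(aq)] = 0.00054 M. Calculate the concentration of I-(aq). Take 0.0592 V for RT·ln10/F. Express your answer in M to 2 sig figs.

0.0040 M

With I₂/I⁻ at the cathode and Sn²⁺/Sn at the anode, E°cell = +0.54 − (−0.14) = +0.68 V (n = 2).
Since E = E° − (0.0592/n)·log Q, log Q = n(E° − E)/0.0592 = −8.074.
For I2(s) + Sn(s) → 2 I-(aq) + Sn2+(aq), the reaction quotient is Q = [I-(aq)]^2·[Sn2+(aq)].
Substituting the known concentrations and solving, log [I-(aq)] = −2.403 and [I-(aq)] = 0.0040 M.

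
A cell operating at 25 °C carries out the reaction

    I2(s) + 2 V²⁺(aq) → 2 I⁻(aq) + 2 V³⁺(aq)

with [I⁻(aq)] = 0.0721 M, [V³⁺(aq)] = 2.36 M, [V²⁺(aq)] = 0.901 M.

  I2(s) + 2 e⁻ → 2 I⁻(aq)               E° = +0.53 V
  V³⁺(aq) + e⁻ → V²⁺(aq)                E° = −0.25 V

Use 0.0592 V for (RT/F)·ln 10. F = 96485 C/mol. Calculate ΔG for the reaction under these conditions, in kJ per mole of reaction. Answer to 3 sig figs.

With I₂/I⁻ reduced at the cathode, E°cell = +0.53 − (−0.25) = +0.78 V and n = 2.
The reaction quotient is ([I⁻(aq)]^2·[V³⁺(aq)]^2) / [V²⁺(aq)]^2 = 0.0357; by Nernst, E = +0.78 − (0.0592/2)(−1.448) = +0.8229 V.
ΔG = −nFE = −(2)(96485)(+0.8229) J/mol = −159 kJ/mol.

−159 kJ/mol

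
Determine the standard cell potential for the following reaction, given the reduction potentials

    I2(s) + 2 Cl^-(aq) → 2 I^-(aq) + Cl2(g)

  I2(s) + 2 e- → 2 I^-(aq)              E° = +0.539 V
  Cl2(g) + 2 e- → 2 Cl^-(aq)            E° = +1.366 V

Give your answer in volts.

I2(s) gains electrons, so the I₂/I⁻ couple is the cathode; the Cl₂/Cl⁻ couple is the anode.
E°cell = E°(cathode) − E°(anode) = +0.539 − (+1.366) = −0.827 V.

−0.827 V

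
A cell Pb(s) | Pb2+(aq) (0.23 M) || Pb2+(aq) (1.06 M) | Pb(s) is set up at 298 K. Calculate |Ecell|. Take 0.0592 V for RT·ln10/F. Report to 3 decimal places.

For a concentration cell E°cell = 0, since both electrodes use the same couple.
The compartment with the higher Pb2+(aq) concentration (1.06 M) acts as the cathode; ions are reduced there and produced at the dilute (0.23 M) anode.
With n = 2, Ecell = −(0.0592/2)·log([dilute]/[conc]) = −(0.0592/2)·log(0.23/1.06) = +0.020 V.

0.020 V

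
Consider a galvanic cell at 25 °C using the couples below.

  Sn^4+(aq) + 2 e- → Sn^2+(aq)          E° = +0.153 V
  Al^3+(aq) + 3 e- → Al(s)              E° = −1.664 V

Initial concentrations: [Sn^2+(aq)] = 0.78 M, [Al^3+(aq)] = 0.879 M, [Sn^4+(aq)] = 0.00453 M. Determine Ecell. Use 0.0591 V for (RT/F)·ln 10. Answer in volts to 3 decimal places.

+1.752 V

The Sn⁴⁺/Sn²⁺ couple has the more positive E°, so it is the cathode; Al³⁺/Al is the anode.
E°cell = E°cat − E°an = +0.153 − (−1.664) = +1.817 V; n = 6.
For the overall reaction 3 Sn^4+(aq) + 2 Al(s) → 3 Sn^2+(aq) + 2 Al^3+(aq), Q = ([Sn^2+(aq)]^3·[Al^3+(aq)]^2) / [Sn^4+(aq)]^3 = 3.94×10^6, giving log Q = 6.596.
By the Nernst equation, E = +1.817 − (0.0591/6)·(6.596) = +1.752 V.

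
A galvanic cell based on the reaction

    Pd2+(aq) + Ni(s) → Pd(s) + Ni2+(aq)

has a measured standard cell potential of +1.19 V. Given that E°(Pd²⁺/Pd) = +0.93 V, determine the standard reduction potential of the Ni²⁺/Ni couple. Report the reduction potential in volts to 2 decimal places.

In the reaction as written the Pd²⁺/Pd couple is reduced (cathode) and Ni²⁺/Ni is oxidized (anode), so E°cell = E°(Pd²⁺/Pd) − E°(Ni²⁺/Ni).
E°(Ni²⁺/Ni) = E°(cathode) − E°cell = +0.93 − (+1.19) = −0.26 V.

−0.26 V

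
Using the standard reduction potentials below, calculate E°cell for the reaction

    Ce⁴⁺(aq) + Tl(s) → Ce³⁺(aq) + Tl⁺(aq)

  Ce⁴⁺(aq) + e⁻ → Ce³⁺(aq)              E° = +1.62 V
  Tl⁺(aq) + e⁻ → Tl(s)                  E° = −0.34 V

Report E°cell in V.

+1.96 V

Ce⁴⁺(aq) gains electrons, so the Ce⁴⁺/Ce³⁺ couple is the cathode; the Tl⁺/Tl couple is the anode.
E°cell = E°(cathode) − E°(anode) = +1.62 − (−0.34) = +1.96 V.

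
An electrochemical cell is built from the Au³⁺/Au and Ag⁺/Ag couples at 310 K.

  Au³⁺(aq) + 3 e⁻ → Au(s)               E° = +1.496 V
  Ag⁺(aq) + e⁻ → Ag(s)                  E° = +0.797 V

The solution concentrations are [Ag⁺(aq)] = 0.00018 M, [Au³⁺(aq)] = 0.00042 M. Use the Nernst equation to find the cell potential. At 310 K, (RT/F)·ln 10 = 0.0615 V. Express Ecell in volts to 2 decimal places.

+0.86 V

Since E°(Au³⁺/Au) > E°(Ag⁺/Ag), Au³⁺/Au serves as the cathode.
The standard potential is +1.496 − (+0.797) = +0.699 V and the balanced reaction transfers n = 3 electrons.
For the overall reaction Au³⁺(aq) + 3 Ag(s) → Au(s) + 3 Ag⁺(aq), Q = [Ag⁺(aq)]^3 / [Au³⁺(aq)] = 1.39×10^−8, giving log Q = −7.857.
E = E° − (0.0615/n)·log Q = +0.699 − (0.0615/3)(−7.857) = +0.86 V.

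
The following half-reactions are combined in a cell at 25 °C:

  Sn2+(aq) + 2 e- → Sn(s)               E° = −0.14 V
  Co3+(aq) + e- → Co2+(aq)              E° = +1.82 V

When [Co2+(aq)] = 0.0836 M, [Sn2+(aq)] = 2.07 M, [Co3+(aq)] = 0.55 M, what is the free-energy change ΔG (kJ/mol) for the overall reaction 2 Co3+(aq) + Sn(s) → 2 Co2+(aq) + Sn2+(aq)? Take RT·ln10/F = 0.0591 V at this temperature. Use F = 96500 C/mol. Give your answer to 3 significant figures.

−386 kJ/mol

With Co³⁺/Co²⁺ reduced at the cathode, E°cell = +1.82 − (−0.14) = +1.96 V and n = 2.
Here Q = ([Co2+(aq)]^2·[Sn2+(aq)]) / [Co3+(aq)]^2 = 0.0478 (log Q = −1.320), giving E = +1.96 − (0.0591/2)·(−1.320) = +1.9990 V.
ΔG = −nFE = −(2)(96500)(+1.9990) J/mol = −386 kJ/mol.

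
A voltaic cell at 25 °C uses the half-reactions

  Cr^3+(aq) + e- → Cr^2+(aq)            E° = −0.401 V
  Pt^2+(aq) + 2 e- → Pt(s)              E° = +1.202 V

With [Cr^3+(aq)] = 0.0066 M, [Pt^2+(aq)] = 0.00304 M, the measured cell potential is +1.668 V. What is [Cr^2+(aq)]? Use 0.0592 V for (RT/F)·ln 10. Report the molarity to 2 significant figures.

1.5 M

Pt²⁺/Pt is the cathode (higher E°); E°cell = +1.202 − (−0.401) = +1.603 V with n = 2.
From the Nernst equation, log Q = n(E° − E)/0.0592 = 2·(+1.603 − (+1.668))/0.0592 = −2.196.
The balanced reaction is Pt^2+(aq) + 2 Cr^2+(aq) → Pt(s) + 2 Cr^3+(aq), so Q = [Cr^3+(aq)]^2 / ([Pt^2+(aq)]·[Cr^2+(aq)]^2).
Solving for the unknown gives log [Cr^2+(aq)] = 0.176, so [Cr^2+(aq)] ≈ 1.5 M.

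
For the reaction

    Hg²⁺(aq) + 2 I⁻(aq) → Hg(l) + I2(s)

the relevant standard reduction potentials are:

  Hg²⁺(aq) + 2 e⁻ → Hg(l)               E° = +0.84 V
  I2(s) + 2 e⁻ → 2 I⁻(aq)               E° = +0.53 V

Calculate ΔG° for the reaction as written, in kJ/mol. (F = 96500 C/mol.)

−59.8 kJ/mol

In the reaction as written Hg²⁺(aq) is reduced, so the Hg²⁺/Hg couple is the cathode and I₂/I⁻ is the anode.
E°cell = +0.84 − (+0.53) = +0.31 V; balancing electrons gives n = 2.
ΔG° = −nFE°cell = −(2)(96500)(+0.31) J/mol = −59.8 kJ/mol.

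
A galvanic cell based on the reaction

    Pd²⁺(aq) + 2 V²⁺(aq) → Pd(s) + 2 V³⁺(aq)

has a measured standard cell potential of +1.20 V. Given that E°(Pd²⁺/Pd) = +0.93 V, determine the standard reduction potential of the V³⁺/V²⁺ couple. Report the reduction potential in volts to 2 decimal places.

−0.27 V

In the reaction as written the Pd²⁺/Pd couple is reduced (cathode) and V³⁺/V²⁺ is oxidized (anode), so E°cell = E°(Pd²⁺/Pd) − E°(V³⁺/V²⁺).
E°(V³⁺/V²⁺) = E°(cathode) − E°cell = +0.93 − (+1.20) = −0.27 V.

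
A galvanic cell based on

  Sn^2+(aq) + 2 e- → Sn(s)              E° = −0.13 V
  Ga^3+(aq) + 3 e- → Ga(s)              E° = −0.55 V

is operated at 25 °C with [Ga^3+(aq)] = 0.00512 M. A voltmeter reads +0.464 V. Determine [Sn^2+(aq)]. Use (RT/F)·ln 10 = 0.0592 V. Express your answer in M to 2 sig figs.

0.91 M

Sn²⁺/Sn is the cathode (higher E°); E°cell = −0.13 − (−0.55) = +0.42 V with n = 6.
Rearranging E = E° − (0.0592/n)·log Q gives log Q = 6(+0.42 − (+0.464))/0.0592 = −4.459.
Balancing electrons gives 3 Sn^2+(aq) + 2 Ga(s) → 3 Sn(s) + 2 Ga^3+(aq); thus Q = [Ga^3+(aq)]^2 / [Sn^2+(aq)]^3.
Solving for the unknown gives log [Sn^2+(aq)] = −0.041, so [Sn^2+(aq)] ≈ 0.91 M.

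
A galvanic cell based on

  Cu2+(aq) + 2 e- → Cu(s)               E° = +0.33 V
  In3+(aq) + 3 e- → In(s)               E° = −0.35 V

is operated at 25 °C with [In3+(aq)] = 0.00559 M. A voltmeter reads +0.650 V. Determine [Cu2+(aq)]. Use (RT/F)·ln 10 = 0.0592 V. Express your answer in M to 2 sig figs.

0.0031 M

Cu²⁺/Cu is the cathode (higher E°); E°cell = +0.33 − (−0.35) = +0.68 V with n = 6.
Since E = E° − (0.0592/n)·log Q, log Q = n(E° − E)/0.0592 = 3.041.
Balancing electrons gives 3 Cu2+(aq) + 2 In(s) → 3 Cu(s) + 2 In3+(aq); thus Q = [In3+(aq)]^2 / [Cu2+(aq)]^3.
Isolating [Cu2+(aq)] in Q = 10^{3.041} yields log [Cu2+(aq)] = −2.515, i.e. 0.0031 M.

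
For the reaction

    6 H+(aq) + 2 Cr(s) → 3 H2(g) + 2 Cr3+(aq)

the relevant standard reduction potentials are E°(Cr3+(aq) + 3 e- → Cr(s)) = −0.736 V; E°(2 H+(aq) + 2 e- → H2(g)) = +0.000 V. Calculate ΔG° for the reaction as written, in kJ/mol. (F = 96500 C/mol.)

−426 kJ/mol

In the reaction as written H+(aq) is reduced, so the 2H⁺/H₂ couple is the cathode and Cr³⁺/Cr is the anode.
E°cell = +0.000 − (−0.736) = +0.736 V; balancing electrons gives n = 6.
ΔG° = −nFE°cell = −(6)(96500)(+0.736) J/mol = −426 kJ/mol.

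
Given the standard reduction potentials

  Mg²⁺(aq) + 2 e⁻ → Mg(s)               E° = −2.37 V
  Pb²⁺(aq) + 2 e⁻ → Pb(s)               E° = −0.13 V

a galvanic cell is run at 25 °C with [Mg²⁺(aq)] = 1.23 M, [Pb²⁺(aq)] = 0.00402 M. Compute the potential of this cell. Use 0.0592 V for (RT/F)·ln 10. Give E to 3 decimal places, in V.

Since E°(Pb²⁺/Pb) > E°(Mg²⁺/Mg), Pb²⁺/Pb serves as the cathode.
E°cell = −0.13 − (−2.37) = +2.24 V, with n = 2 electrons transferred.
The balanced reaction is Pb²⁺(aq) + Mg(s) → Pb(s) + Mg²⁺(aq), so Q = [Mg²⁺(aq)] / [Pb²⁺(aq)] = 306 and log Q = 2.486.
Applying E = E° − (RT ln10/nF)·log Q gives +2.24 − (0.0592/2)(2.486) = +2.166 V.

+2.166 V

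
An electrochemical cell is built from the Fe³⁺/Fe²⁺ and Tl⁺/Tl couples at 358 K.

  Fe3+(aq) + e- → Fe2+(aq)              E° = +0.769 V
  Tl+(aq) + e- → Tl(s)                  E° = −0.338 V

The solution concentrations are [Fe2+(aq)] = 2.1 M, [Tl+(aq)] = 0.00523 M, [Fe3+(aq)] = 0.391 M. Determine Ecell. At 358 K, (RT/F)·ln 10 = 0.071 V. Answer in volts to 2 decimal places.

The Fe³⁺/Fe²⁺ couple has the more positive E°, so it is the cathode; Tl⁺/Tl is the anode.
E°cell = E°cat − E°an = +0.769 − (−0.338) = +1.107 V; n = 1.
The balanced reaction is Fe3+(aq) + Tl(s) → Fe2+(aq) + Tl+(aq), so Q = ([Fe2+(aq)]·[Tl+(aq)]) / [Fe3+(aq)] = 0.0281 and log Q = −1.551.
By the Nernst equation, E = +1.107 − (0.071/1)·(−1.551) = +1.22 V.

+1.22 V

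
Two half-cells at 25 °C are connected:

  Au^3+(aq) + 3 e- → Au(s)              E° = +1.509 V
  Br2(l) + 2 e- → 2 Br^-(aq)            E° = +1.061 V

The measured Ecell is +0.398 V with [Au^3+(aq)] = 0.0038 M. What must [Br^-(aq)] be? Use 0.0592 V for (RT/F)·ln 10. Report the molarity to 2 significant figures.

Au³⁺/Au is the cathode (higher E°); E°cell = +1.509 − (+1.061) = +0.448 V with n = 6.
From the Nernst equation, log Q = n(E° − E)/0.0592 = 6·(+0.448 − (+0.398))/0.0592 = 5.068.
Balancing electrons gives 2 Au^3+(aq) + 6 Br^-(aq) → 2 Au(s) + 3 Br2(l); thus Q = 1 / ([Au^3+(aq)]^2·[Br^-(aq)]^6).
Isolating [Br^-(aq)] in Q = 10^{5.068} yields log [Br^-(aq)] = −0.038, i.e. 0.92 M.

0.92 M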